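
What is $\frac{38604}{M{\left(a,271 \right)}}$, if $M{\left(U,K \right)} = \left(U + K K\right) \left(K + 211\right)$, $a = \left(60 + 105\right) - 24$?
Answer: $\frac{9651}{8866631} \approx 0.0010885$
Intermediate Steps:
$a = 141$ ($a = 165 - 24 = 141$)
$M{\left(U,K \right)} = \left(211 + K\right) \left(U + K^{2}\right)$ ($M{\left(U,K \right)} = \left(U + K^{2}\right) \left(211 + K\right) = \left(211 + K\right) \left(U + K^{2}\right)$)
$\frac{38604}{M{\left(a,271 \right)}} = \frac{38604}{271^{3} + 211 \cdot 141 + 211 \cdot 271^{2} + 271 \cdot 141} = \frac{38604}{19902511 + 29751 + 211 \cdot 73441 + 38211} = \frac{38604}{19902511 + 29751 + 15496051 + 38211} = \frac{38604}{35466524} = 38604 \cdot \frac{1}{35466524} = \frac{9651}{8866631}$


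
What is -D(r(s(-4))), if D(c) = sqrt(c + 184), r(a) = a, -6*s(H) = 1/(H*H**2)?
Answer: -sqrt(423942)/48 ≈ -13.565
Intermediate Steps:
s(H) = -1/(6*H**3)
D(c) = sqrt(184 + c)
-D(r(s(-4))) = -sqrt(184 - 1/6/(-4)**3) = -sqrt(184 - 1/6*(-1/64)) = -sqrt(184 + 1/384) = -sqrt(70657/384) = -sqrt(423942)/48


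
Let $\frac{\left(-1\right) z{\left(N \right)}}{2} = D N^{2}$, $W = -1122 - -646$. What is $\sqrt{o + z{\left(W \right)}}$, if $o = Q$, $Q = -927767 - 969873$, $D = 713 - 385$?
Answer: $2 i \sqrt{37632874} \approx 12269.0 i$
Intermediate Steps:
$W = -476$ ($W = -1122 + 646 = -476$)
$D = 328$
$Q = -1897640$
$z{\left(N \right)} = - 656 N^{2}$ ($z{\left(N \right)} = - 2 \cdot 328 N^{2} = - 656 N^{2}$)
$o = -1897640$
$\sqrt{o + z{\left(W \right)}} = \sqrt{-1897640 - 656 \left(-476\right)^{2}} = \sqrt{-1897640 - 148633856} = \sqrt{-150531496} = 2 i \sqrt{37632874}$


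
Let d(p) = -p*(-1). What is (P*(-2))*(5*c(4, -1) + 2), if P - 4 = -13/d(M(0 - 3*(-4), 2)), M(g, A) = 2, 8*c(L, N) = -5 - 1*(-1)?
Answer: -5/2 ≈ -2.5000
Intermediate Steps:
c(L, N) = -½ (c(L, N) = (-5 - 1*(-1))/8 = (-5 + 1)/8 = (⅛)*(-4) = -½)
d(p) = p
P = -5/2 (P = 4 - 13/2 = -5/2 ≈ -2.5000)
(P*(-2))*(5*c(4, -1) + 2) = (-5/2*(-2))*(5*(-½) + 2) = 5*(-5/2 + 2) = 5*(-½) = -5/2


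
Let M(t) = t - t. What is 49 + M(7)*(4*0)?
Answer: 49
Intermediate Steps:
M(t) = 0
49 + M(7)*(4*0) = 49 + 0*(4*0) = 49 + 0*0 = 49 + 0 = 49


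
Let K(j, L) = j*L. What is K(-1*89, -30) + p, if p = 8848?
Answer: 11518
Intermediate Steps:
K(j, L) = L*j
K(-1*89, -30) + p = -(-30)*89 + 8848 = -30*(-89) + 8848 = 2670 + 8848 = 11518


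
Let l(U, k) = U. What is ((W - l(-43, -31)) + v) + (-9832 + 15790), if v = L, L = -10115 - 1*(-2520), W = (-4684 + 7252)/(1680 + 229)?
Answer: -3040378/1909 ≈ -1592.7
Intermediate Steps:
W = 2568/1909 ≈ 1.3452
L = -7595 (L = -10115 + 2520 = -7595)
v = -7595
((W - l(-43, -31)) + v) + (-9832 + 15790) = ((2568/1909 - 1*(-43)) - 7595) + (-9832 + 15790) = ((2568/1909 + 43) - 7595) + 5958 = (84655/1909 - 7595) + 5958 = -14414200/1909 + 5958 = -3040378/1909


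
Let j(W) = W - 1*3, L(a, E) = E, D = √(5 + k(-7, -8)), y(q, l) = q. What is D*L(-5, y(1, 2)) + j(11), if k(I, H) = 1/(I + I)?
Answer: 8 + √966/14 ≈ 10.220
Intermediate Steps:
k(I, H) = 1/(2*I)
D = √966/14 (D = √(5 + (½)/(-7)) = √(5 + (½)*(-⅐)) = √(5 - 1/14) = √(69/14) = √966/14 ≈ 2.2200)
j(W) = -3 + W (j(W) = W - 3 = -3 + W)
D*L(-5, y(1, 2)) + j(11) = (√966/14)*1 + (-3 + 11) = √966/14 + 8 = 8 + √966/14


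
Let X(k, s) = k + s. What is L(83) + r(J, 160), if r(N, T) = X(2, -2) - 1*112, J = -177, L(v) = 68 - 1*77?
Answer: -121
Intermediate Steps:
L(v) = -9 (L(v) = 68 - 77 = -9)
r(N, T) = -112 (r(N, T) = (2 - 2) - 1*112 = 0 - 112 = -112)
L(83) + r(J, 160) = -9 - 112 = -121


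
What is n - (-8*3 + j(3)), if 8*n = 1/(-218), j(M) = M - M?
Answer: 41855/1744 ≈ 23.999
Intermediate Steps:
j(M) = 0
n = -1/1744 (n = (⅛)/(-218) = (⅛)*(-1/218) = -1/1744 ≈ -0.00057339)
n - (-8*3 + j(3)) = -1/1744 - (-8*3 + 0) = -1/1744 - (-24 + 0) = -1/1744 - 1*(-24) = -1/1744 + 24 = 41855/1744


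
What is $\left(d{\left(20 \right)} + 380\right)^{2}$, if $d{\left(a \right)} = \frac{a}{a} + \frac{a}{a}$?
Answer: $145924$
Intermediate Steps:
$d{\left(a \right)} = 2$ ($d{\left(a \right)} = 1 + 1 = 2$)
$\left(d{\left(20 \right)} + 380\right)^{2} = \left(2 + 380\right)^{2} = 382^{2} = 145924$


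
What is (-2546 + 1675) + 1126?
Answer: 255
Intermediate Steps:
(-2546 + 1675) + 1126 = -871 + 1126 = 255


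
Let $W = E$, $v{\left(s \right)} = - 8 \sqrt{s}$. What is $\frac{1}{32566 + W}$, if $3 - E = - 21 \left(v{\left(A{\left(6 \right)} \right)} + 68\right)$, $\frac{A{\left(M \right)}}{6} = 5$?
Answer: $\frac{33997}{1154949289} + \frac{168 \sqrt{30}}{1154949289} \approx 3.0233 \cdot 10^{-5}$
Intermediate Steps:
$A{\left(M \right)} = 30$ ($A{\left(M \right)} = 6 \cdot 5 = 30$)
$E = 1431 - 168 \sqrt{30}$ ($E = 3 - - 21 \left(- 8 \sqrt{30} + 68\right) = 3 - - 21 \left(68 - 8 \sqrt{30}\right) = 3 - \left(-1428 + 168 \sqrt{30}\right) = 3 + \left(1428 - 168 \sqrt{30}\right) = 1431 - 168 \sqrt{30} \approx 510.83$)
$W = 1431 - 168 \sqrt{30} \approx 510.83$
$\frac{1}{32566 + W} = \frac{1}{32566 + \left(1431 - 168 \sqrt{30}\right)} = \frac{1}{33997 - 168 \sqrt{30}}$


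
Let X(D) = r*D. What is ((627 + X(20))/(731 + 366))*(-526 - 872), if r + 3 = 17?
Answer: -1267986/1097 ≈ -1155.9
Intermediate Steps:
r = 14 (r = -3 + 17 = 14)
X(D) = 14*D
((627 + X(20))/(731 + 366))*(-526 - 872) = ((627 + 14*20)/(731 + 366))*(-526 - 872) = ((627 + 280)/1097)*(-1398) = (907*(1/1097))*(-1398) = (907/1097)*(-1398) = -1267986/1097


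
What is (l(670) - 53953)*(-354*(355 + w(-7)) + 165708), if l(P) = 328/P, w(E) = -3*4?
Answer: -800429194026/335 ≈ -2.3893e+9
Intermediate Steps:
w(E) = -12
(l(670) - 53953)*(-354*(355 + w(-7)) + 165708) = (328/670 - 53953)*(-354*(355 - 12) + 165708) = (328*(1/670) - 53953)*(-354*343 + 165708) = (164/335 - 53953)*(-121422 + 165708) = -18074091/335*44286 = -800429194026/335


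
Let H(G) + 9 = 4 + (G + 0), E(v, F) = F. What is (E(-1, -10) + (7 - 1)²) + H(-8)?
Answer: 13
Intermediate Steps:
H(G) = -5 + G (H(G) = -9 + (4 + (G + 0)) = -9 + (4 + G) = -5 + G)
(E(-1, -10) + (7 - 1)²) + H(-8) = (-10 + (7 - 1)²) + (-5 - 8) = (-10 + 6²) - 13 = (-10 + 36) - 13 = 26 - 13 = 13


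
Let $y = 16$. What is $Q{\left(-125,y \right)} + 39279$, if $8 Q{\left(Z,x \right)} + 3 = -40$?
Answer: $\frac{314189}{8} \approx 39274.0$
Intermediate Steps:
$Q{\left(Z,x \right)} = - \frac{43}{8}$ ($Q{\left(Z,x \right)} = - \frac{3}{8} + \frac{1}{8} \left(-40\right) = - \frac{3}{8} - 5 = - \frac{43}{8}$)
$Q{\left(-125,y \right)} + 39279 = - \frac{43}{8} + 39279 = \frac{314189}{8}$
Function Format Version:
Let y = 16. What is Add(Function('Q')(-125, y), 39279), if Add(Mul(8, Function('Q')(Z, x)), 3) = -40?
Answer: Rational(314189, 8) ≈ 39274.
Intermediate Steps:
Function('Q')(Z, x) = Rational(-43, 8) (Function('Q')(Z, x) = Add(Rational(-3, 8), Mul(Rational(1, 8), -40)) = Add(Rational(-3, 8), -5) = Rational(-43, 8))
Add(Function('Q')(-125, y), 39279) = Add(Rational(-43, 8), 39279) = Rational(314189, 8)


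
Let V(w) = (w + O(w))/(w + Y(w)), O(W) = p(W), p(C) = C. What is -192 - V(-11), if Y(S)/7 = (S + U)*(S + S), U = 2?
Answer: -23998/125 ≈ -191.98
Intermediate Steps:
Y(S) = 14*S*(2 + S) (Y(S) = 7*((S + 2)*(S + S)) = 7*((2 + S)*(2*S)) = 7*(2*S*(2 + S)) = 14*S*(2 + S))
O(W) = W
V(w) = 2*w/(w + 14*w*(2 + w)) (V(w) = (w + w)/(w + 14*w*(2 + w)) = (2*w)/(w + 14*w*(2 + w)) = 2*w/(w + 14*w*(2 + w)))
-192 - V(-11) = -192 - 2/(29 + 14*(-11)) = -192 - 2/(29 - 154) = -192 - 2/(-125) = -192 - 2*(-1)/125 = -192 - 1*(-2/125) = -192 + 2/125 = -23998/125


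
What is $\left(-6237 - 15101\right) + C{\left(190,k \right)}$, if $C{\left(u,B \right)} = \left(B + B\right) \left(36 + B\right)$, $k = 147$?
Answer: $32464$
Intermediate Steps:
$C{\left(u,B \right)} = 2 B \left(36 + B\right)$
$\left(-6237 - 15101\right) + C{\left(190,k \right)} = \left(-6237 - 15101\right) + 2 \cdot 147 \left(36 + 147\right) = \left(-6237 - 15101\right) + 2 \cdot 147 \cdot 183 = -21338 + 53802 = 32464$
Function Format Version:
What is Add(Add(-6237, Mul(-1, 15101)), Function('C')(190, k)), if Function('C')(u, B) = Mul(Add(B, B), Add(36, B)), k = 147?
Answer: 32464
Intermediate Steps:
Function('C')(u, B) = Mul(2, B, Add(36, B)) (Function('C')(u, B) = Mul(Mul(2, B), Add(36, B)) = Mul(2, B, Add(36, B)))
Add(Add(-6237, Mul(-1, 15101)), Function('C')(190, k)) = Add(Add(-6237, Mul(-1, 15101)), Mul(2, 147, Add(36, 147))) = Add(Add(-6237, -15101), Mul(2, 147, 183)) = Add(-21338, 53802) = 32464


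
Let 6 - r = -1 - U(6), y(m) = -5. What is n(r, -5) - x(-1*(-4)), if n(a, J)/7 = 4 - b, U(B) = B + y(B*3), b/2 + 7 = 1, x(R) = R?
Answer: 108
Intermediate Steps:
b = -12 (b = -14 + 2*1 = -14 + 2 = -12)
U(B) = -5 + B (U(B) = B - 5 = -5 + B)
r = 8 (r = 6 - (-1 - (-5 + 6)) = 6 - (-1 - 1*1) = 6 - (-1 - 1) = 6 - 1*(-2) = 6 + 2 = 8)
n(a, J) = 112 (n(a, J) = 7*(4 - 1*(-12)) = 7*(4 + 12) = 7*16 = 112)
n(r, -5) - x(-1*(-4)) = 112 - (-1)*(-4) = 112 - 1*4 = 112 - 4 = 108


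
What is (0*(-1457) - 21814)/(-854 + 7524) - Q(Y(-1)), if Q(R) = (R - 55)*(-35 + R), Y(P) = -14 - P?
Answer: -10896347/3335 ≈ -3267.3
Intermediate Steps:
Q(R) = (-55 + R)*(-35 + R)
(0*(-1457) - 21814)/(-854 + 7524) - Q(Y(-1)) = (0*(-1457) - 21814)/(-854 + 7524) - (1925 + (-14 - 1*(-1))² - 90*(-14 - 1*(-1))) = (0 - 21814)/6670 - (1925 + (-14 + 1)² - 90*(-14 + 1)) = -21814*1/6670 - (1925 + (-13)² - 90*(-13)) = -10907/3335 - (1925 + 169 + 1170) = -10907/3335 - 1*3264 = -10907/3335 - 3264 = -10896347/3335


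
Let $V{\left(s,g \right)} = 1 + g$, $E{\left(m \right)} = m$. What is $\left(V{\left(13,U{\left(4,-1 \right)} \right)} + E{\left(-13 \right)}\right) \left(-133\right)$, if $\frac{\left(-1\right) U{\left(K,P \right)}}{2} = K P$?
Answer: $532$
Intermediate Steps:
$U{\left(K,P \right)} = - 2 K P$
$\left(V{\left(13,U{\left(4,-1 \right)} \right)} + E{\left(-13 \right)}\right) \left(-133\right) = \left(\left(1 - 8 \left(-1\right)\right) - 13\right) \left(-133\right) = \left(\left(1 + 8\right) - 13\right) \left(-133\right) = \left(9 - 13\right) \left(-133\right) = \left(-4\right) \left(-133\right) = 532$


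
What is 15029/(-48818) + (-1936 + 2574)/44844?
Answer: -11478832/39092757 ≈ -0.29363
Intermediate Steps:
15029/(-48818) + (-1936 + 2574)/44844 = 15029*(-1/48818) + 638*(1/44844) = -2147/6974 + 319/22422 = -11478832/39092757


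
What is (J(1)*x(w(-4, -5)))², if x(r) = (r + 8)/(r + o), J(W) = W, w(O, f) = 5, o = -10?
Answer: 169/25 ≈ 6.7600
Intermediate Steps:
x(r) = (8 + r)/(-10 + r) (x(r) = (r + 8)/(r - 10) = (8 + r)/(-10 + r))
(J(1)*x(w(-4, -5)))² = (1*((8 + 5)/(-10 + 5)))² = (1*(13/(-5)))² = (1*(-⅕*13))² = (1*(-13/5))² = (-13/5)² = 169/25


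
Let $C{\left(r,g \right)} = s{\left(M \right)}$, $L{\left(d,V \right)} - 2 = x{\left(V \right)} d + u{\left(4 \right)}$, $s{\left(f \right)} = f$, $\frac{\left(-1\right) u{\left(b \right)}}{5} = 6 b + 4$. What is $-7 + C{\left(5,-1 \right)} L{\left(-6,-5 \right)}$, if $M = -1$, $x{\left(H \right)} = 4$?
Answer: $155$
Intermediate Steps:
$u{\left(b \right)} = -20 - 30 b$ ($u{\left(b \right)} = - 5 \left(6 b + 4\right) = - 5 \left(4 + 6 b\right) = -20 - 30 b$)
$L{\left(d,V \right)} = -138 + 4 d$ ($L{\left(d,V \right)} = 2 + \left(4 d - 140\right) = 2 + \left(-140 + 4 d\right) = -138 + 4 d$)
$C{\left(r,g \right)} = -1$
$-7 + C{\left(5,-1 \right)} L{\left(-6,-5 \right)} = -7 - \left(-138 + 4 \left(-6\right)\right) = -7 - \left(-138 - 24\right) = -7 - -162 = -7 + 162 = 155$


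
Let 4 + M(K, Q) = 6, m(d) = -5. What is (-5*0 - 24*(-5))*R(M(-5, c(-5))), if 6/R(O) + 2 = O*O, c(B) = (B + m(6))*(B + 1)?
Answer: 360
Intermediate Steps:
c(B) = (1 + B)*(-5 + B) (c(B) = (B - 5)*(B + 1) = (-5 + B)*(1 + B) = (1 + B)*(-5 + B))
M(K, Q) = 2 (M(K, Q) = -4 + 6 = 2)
R(O) = 6/(-2 + O**2) (R(O) = 6/(-2 + O*O) = 6/(-2 + O**2))
(-5*0 - 24*(-5))*R(M(-5, c(-5))) = (-5*0 - 24*(-5))*(6/(-2 + 2**2)) = (0 + 120)*(6/(-2 + 4)) = 120*(6/2) = 120*(6*(1/2)) = 120*3 = 360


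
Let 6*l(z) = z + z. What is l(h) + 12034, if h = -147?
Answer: 11985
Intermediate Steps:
l(z) = z/3 (l(z) = (z + z)/6 = (2*z)/6 = z/3)
l(h) + 12034 = (1/3)*(-147) + 12034 = -49 + 12034 = 11985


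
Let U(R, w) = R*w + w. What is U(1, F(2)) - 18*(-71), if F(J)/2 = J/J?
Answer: 1282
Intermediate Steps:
F(J) = 2 (F(J) = 2*(J/J) = 2*1 = 2)
U(R, w) = w + R*w
U(1, F(2)) - 18*(-71) = 2*(1 + 1) - 18*(-71) = 2*2 + 1278 = 4 + 1278 = 1282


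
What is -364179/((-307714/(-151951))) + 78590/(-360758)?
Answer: -9981710333505421/55505143606 ≈ -1.7983e+5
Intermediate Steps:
-364179/((-307714/(-151951))) + 78590/(-360758) = -364179/((-307714*(-1/151951))) + 78590*(-1/360758) = -364179/307714/151951 - 39295/180379 = -364179*151951/307714 - 39295/180379 = -55337363229/307714 - 39295/180379 = -9981710333505421/55505143606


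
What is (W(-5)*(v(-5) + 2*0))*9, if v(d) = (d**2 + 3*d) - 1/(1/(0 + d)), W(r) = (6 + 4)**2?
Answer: 13500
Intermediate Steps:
W(r) = 100 (W(r) = 10**2 = 100)
v(d) = d**2 + 2*d (v(d) = (d**2 + 3*d) - 1/(1/d) = (d**2 + 3*d) - d = d**2 + 2*d)
(W(-5)*(v(-5) + 2*0))*9 = (100*(-5*(2 - 5) + 2*0))*9 = (100*(-5*(-3) + 0))*9 = (100*(15 + 0))*9 = (100*15)*9 = 1500*9 = 13500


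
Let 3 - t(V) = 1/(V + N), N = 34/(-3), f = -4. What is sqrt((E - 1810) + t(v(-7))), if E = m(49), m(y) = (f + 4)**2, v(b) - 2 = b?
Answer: 2*I*sqrt(22135)/7 ≈ 42.508*I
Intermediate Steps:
v(b) = 2 + b
m(y) = 0 (m(y) = (-4 + 4)**2 = 0**2 = 0)
E = 0
N = -34/3 (N = 34*(-1/3) = -34/3 ≈ -11.333)
t(V) = 3 - 1/(-34/3 + V) (t(V) = 3 - 1/(V - 34/3) = 3 - 1/(-34/3 + V))
sqrt((E - 1810) + t(v(-7))) = sqrt((0 - 1810) + 3*(-35 + 3*(2 - 7))/(-34 + 3*(2 - 7))) = sqrt(-1810 + 3*(-35 + 3*(-5))/(-34 + 3*(-5))) = sqrt(-1810 + 3*(-35 - 15)/(-34 - 15)) = sqrt(-1810 + 3*(-50)/(-49)) = sqrt(-1810 + 3*(-1/49)*(-50)) = sqrt(-1810 + 150/49) = sqrt(-88540/49) = 2*I*sqrt(22135)/7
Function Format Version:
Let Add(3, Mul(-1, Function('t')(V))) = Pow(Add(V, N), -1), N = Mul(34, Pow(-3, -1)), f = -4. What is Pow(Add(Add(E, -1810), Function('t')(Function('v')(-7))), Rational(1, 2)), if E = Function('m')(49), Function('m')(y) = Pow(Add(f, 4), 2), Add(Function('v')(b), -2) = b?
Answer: Mul(Rational(2, 7), I, Pow(22135, Rational(1, 2))) ≈ Mul(42.508, I)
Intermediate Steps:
Function('v')(b) = Add(2, b)
Function('m')(y) = 0 (Function('m')(y) = Pow(Add(-4, 4), 2) = Pow(0, 2) = 0)
E = 0
N = Rational(-34, 3) (N = Mul(34, Rational(-1, 3)) = Rational(-34, 3) ≈ -11.333)
Function('t')(V) = Add(3, Mul(-1, Pow(Add(Rational(-34, 3), V), -1))) (Function('t')(V) = Add(3, Mul(-1, Pow(Add(V, Rational(-34, 3)), -1))) = Add(3, Mul(-1, Pow(Add(Rational(-34, 3), V), -1))))
Pow(Add(Add(E, -1810), Function('t')(Function('v')(-7))), Rational(1, 2)) = Pow(Add(Add(0, -1810), Mul(3, Pow(Add(-34, Mul(3, Add(2, -7))), -1), Add(-35, Mul(3, Add(2, -7))))), Rational(1, 2)) = Pow(Add(-1810, Mul(3, Pow(Add(-34, Mul(3, -5)), -1), Add(-35, Mul(3, -5)))), Rational(1, 2)) = Pow(Add(-1810, Mul(3, Pow(Add(-34, -15), -1), Add(-35, -15))), Rational(1, 2)) = Pow(Add(-1810, Mul(3, Pow(-49, -1), -50)), Rational(1, 2)) = Pow(Add(-1810, Mul(3, Rational(-1, 49), -50)), Rational(1, 2)) = Pow(Add(-1810, Rational(150, 49)), Rational(1, 2)) = Pow(Rational(-88540, 49), Rational(1, 2)) = Mul(Rational(2, 7), I, Pow(22135, Rational(1, 2)))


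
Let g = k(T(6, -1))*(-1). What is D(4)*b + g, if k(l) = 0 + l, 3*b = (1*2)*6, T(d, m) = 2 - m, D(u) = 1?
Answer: 1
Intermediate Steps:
b = 4 (b = ((1*2)*6)/3 = (2*6)/3 = (1/3)*12 = 4)
k(l) = l
g = -3 (g = (2 - 1*(-1))*(-1) = (2 + 1)*(-1) = 3*(-1) = -3)
D(4)*b + g = 1*4 - 3 = 4 - 3 = 1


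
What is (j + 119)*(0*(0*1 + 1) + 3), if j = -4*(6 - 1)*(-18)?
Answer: 1437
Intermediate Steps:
j = 360 (j = -4*5*(-18) = -20*(-18) = 360)
(j + 119)*(0*(0*1 + 1) + 3) = (360 + 119)*(0*(0*1 + 1) + 3) = 479*(0*(0 + 1) + 3) = 479*(0*1 + 3) = 479*(0 + 3) = 479*3 = 1437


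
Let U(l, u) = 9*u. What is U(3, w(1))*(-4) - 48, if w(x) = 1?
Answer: -84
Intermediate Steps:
U(3, w(1))*(-4) - 48 = (9*1)*(-4) - 48 = 9*(-4) - 48 = -36 - 48 = -84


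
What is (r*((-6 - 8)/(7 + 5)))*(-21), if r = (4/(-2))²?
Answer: 98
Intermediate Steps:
r = 4 (r = (4*(-½))² = (-2)² = 4)
(r*((-6 - 8)/(7 + 5)))*(-21) = (4*((-6 - 8)/(7 + 5)))*(-21) = (4*(-14/12))*(-21) = (4*(-14*1/12))*(-21) = (4*(-7/6))*(-21) = -14/3*(-21) = 98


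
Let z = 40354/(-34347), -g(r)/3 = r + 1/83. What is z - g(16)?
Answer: 133592107/2850801 ≈ 46.861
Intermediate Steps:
g(r) = -3/83 - 3*r (g(r) = -3*(r + 1/83) = -3*(1/83 + r) = -3/83 - 3*r)
z = -40354/34347 (z = 40354*(-1/34347) = -40354/34347 ≈ -1.1749)
z - g(16) = -40354/34347 - (-3/83 - 3*16) = -40354/34347 - (-3/83 - 48) = -40354/34347 - 1*(-3987/83) = -40354/34347 + 3987/83 = 133592107/2850801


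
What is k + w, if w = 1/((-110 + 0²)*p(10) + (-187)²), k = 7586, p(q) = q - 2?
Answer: 258599155/34089 ≈ 7586.0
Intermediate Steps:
p(q) = -2 + q
w = 1/34089 (w = 1/((-110 + 0²)*(-2 + 10) + (-187)²) = 1/((-110 + 0)*8 + 34969) = 1/(-110*8 + 34969) = 1/(-880 + 34969) = 1/34089 ≈ 2.9335e-5)
k + w = 7586 + 1/34089 = 258599155/34089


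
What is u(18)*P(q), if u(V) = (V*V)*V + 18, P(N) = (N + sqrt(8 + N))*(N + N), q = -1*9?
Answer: 947700 - 105300*I ≈ 9.477e+5 - 1.053e+5*I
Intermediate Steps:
q = -9
P(N) = 2*N*(N + sqrt(8 + N)) (P(N) = (N + sqrt(8 + N))*(2*N) = 2*N*(N + sqrt(8 + N)))
u(V) = 18 + V**3 (u(V) = V**2*V + 18 = V**3 + 18 = 18 + V**3)
u(18)*P(q) = (18 + 18**3)*(2*(-9)*(-9 + sqrt(8 - 9))) = (18 + 5832)*(2*(-9)*(-9 + sqrt(-1))) = 5850*(2*(-9)*(-9 + I)) = 5850*(162 - 18*I) = 947700 - 105300*I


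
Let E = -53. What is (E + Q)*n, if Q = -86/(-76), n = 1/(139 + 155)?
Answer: -657/3724 ≈ -0.17642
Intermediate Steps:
n = 1/294 ≈ 0.0034014
Q = 43/38 (Q = -86*(-1/76) = 43/38 ≈ 1.1316)
(E + Q)*n = (-53 + 43/38)*(1/294) = -1971/38*1/294 = -657/3724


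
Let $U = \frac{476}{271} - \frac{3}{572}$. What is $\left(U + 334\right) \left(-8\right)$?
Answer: $- \frac{104090934}{38753} \approx -2686.0$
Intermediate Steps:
$U = \frac{271459}{155012}$ ($U = 476 \cdot \frac{1}{271} - \frac{3}{572} = \frac{476}{271} - \frac{3}{572} = \frac{271459}{155012} \approx 1.7512$)
$\left(U + 334\right) \left(-8\right) = \left(\frac{271459}{155012} + 334\right) \left(-8\right) = \frac{52045467}{155012} \left(-8\right) = - \frac{104090934}{38753}$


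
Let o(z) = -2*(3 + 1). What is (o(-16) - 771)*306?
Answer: -238374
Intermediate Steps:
o(z) = -8 (o(z) = -2*4 = -8)
(o(-16) - 771)*306 = (-8 - 771)*306 = -779*306 = -238374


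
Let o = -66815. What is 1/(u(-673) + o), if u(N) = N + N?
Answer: -1/68161 ≈ -1.4671e-5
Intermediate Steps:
u(N) = 2*N
1/(u(-673) + o) = 1/(2*(-673) - 66815) = 1/(-1346 - 66815) = 1/(-68161) = -1/68161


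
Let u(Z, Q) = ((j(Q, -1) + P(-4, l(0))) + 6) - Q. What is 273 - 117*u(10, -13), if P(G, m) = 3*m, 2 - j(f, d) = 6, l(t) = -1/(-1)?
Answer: -1833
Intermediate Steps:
l(t) = 1 (l(t) = -1*(-1) = 1)
j(f, d) = -4 (j(f, d) = 2 - 1*6 = 2 - 6 = -4)
u(Z, Q) = 5 - Q (u(Z, Q) = ((-4 + 3*1) + 6) - Q = ((-4 + 3) + 6) - Q = (-1 + 6) - Q = 5 - Q)
273 - 117*u(10, -13) = 273 - 117*(5 - 1*(-13)) = 273 - 117*(5 + 13) = 273 - 117*18 = 273 - 2106 = -1833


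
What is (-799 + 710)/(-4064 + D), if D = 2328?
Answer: 89/1736 ≈ 0.051267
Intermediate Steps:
(-799 + 710)/(-4064 + D) = (-799 + 710)/(-4064 + 2328) = -89/(-1736) = -89*(-1/1736) = 89/1736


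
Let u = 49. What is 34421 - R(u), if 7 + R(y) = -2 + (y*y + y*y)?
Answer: 29628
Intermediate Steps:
R(y) = -9 + 2*y**2 (R(y) = -7 + (-2 + (y*y + y*y)) = -7 + (-2 + (y**2 + y**2)) = -7 + (-2 + 2*y**2) = -9 + 2*y**2)
34421 - R(u) = 34421 - (-9 + 2*49**2) = 34421 - (-9 + 2*2401) = 34421 - (-9 + 4802) = 34421 - 1*4793 = 34421 - 4793 = 29628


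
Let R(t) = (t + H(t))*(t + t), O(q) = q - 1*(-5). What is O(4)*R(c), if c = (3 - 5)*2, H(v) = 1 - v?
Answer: -72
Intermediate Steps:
O(q) = 5 + q (O(q) = q + 5 = 5 + q)
c = -4 (c = -2*2 = -4)
R(t) = 2*t (R(t) = (t + (1 - t))*(t + t) = 1*(2*t) = 2*t)
O(4)*R(c) = (5 + 4)*(2*(-4)) = 9*(-8) = -72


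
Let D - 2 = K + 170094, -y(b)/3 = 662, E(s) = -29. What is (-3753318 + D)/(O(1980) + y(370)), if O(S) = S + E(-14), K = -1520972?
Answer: 5104194/35 ≈ 1.4583e+5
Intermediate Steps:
y(b) = -1986 (y(b) = -3*662 = -1986)
D = -1350876 (D = 2 + (-1520972 + 170094) = 2 - 1350878 = -1350876)
O(S) = -29 + S (O(S) = S - 29 = -29 + S)
(-3753318 + D)/(O(1980) + y(370)) = (-3753318 - 1350876)/((-29 + 1980) - 1986) = -5104194/(1951 - 1986) = -5104194/(-35) = -5104194*(-1/35) = 5104194/35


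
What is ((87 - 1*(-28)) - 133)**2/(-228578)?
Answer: -162/114289 ≈ -0.0014175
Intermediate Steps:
((87 - 1*(-28)) - 133)**2/(-228578) = ((87 + 28) - 133)**2*(-1/228578) = (115 - 133)**2*(-1/228578) = (-18)**2*(-1/228578) = 324*(-1/228578) = -162/114289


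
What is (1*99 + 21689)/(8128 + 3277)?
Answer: 21788/11405 ≈ 1.9104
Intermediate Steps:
(1*99 + 21689)/(8128 + 3277) = (99 + 21689)/11405 = 21788*(1/11405) = 21788/11405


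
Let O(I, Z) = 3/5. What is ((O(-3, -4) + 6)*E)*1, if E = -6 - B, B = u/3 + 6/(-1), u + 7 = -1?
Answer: 88/5 ≈ 17.600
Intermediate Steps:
u = -8 (u = -7 - 1 = -8)
B = -26/3 (B = -8/3 + 6/(-1) = -8*⅓ + 6*(-1) = -8/3 - 6 = -26/3 ≈ -8.6667)
O(I, Z) = ⅗ (O(I, Z) = 3*(⅕) = ⅗)
E = 8/3 (E = -6 - 1*(-26/3) = -6 + 26/3 = 8/3 ≈ 2.6667)
((O(-3, -4) + 6)*E)*1 = ((⅗ + 6)*(8/3))*1 = ((33/5)*(8/3))*1 = (88/5)*1 = 88/5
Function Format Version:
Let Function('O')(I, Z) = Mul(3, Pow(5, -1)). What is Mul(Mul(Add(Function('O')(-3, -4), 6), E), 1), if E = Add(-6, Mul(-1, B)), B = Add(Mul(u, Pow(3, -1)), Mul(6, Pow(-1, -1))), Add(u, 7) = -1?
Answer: Rational(88, 5) ≈ 17.600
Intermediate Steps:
u = -8 (u = Add(-7, -1) = -8)
B = Rational(-26, 3) (B = Add(Mul(-8, Pow(3, -1)), Mul(6, Pow(-1, -1))) = Add(Mul(-8, Rational(1, 3)), Mul(6, -1)) = Add(Rational(-8, 3), -6) = Rational(-26, 3) ≈ -8.6667)
Function('O')(I, Z) = Rational(3, 5) (Function('O')(I, Z) = Mul(3, Rational(1, 5)) = Rational(3, 5))
E = Rational(8, 3) (E = Add(-6, Mul(-1, Rational(-26, 3))) = Add(-6, Rational(26, 3)) = Rational(8, 3) ≈ 2.6667)
Mul(Mul(Add(Function('O')(-3, -4), 6), E), 1) = Mul(Mul(Add(Rational(3, 5), 6), Rational(8, 3)), 1) = Mul(Mul(Rational(33, 5), Rational(8, 3)), 1) = Mul(Rational(88, 5), 1) = Rational(88, 5)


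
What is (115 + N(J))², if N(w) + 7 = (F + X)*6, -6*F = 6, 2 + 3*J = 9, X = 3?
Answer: 14400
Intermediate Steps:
J = 7/3 (J = -⅔ + (⅓)*9 = -⅔ + 3 = 7/3 ≈ 2.3333)
F = -1 (F = -⅙*6 = -1)
N(w) = 5 (N(w) = -7 + (-1 + 3)*6 = -7 + 2*6 = -7 + 12 = 5)
(115 + N(J))² = (115 + 5)² = 120² = 14400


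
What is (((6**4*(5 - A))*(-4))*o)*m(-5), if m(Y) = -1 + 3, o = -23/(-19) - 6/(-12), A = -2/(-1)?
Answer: -1010880/19 ≈ -53204.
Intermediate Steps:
A = 2 (A = -2*(-1) = 2)
o = 65/38 (o = -23*(-1/19) - 6*(-1/12) = 23/19 + 1/2 = 65/38 ≈ 1.7105)
m(Y) = 2
(((6**4*(5 - A))*(-4))*o)*m(-5) = (((6**4*(5 - 1*2))*(-4))*(65/38))*2 = (((1296*(5 - 2))*(-4))*(65/38))*2 = (((1296*3)*(-4))*(65/38))*2 = ((3888*(-4))*(65/38))*2 = -15552*65/38*2 = -505440/19*2 = -1010880/19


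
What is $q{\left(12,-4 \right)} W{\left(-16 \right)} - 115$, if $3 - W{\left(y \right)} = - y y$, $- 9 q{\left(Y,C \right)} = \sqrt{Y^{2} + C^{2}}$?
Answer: $-115 - \frac{1036 \sqrt{10}}{9} \approx -479.01$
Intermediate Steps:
$q{\left(Y,C \right)} = - \frac{\sqrt{C^{2} + Y^{2}}}{9}$ ($q{\left(Y,C \right)} = - \frac{\sqrt{Y^{2} + C^{2}}}{9} = - \frac{\sqrt{C^{2} + Y^{2}}}{9}$)
$W{\left(y \right)} = 3 + y^{2}$ ($W{\left(y \right)} = 3 - - y y = 3 - - y^{2} = 3 + y^{2}$)
$q{\left(12,-4 \right)} W{\left(-16 \right)} - 115 = - \frac{\sqrt{\left(-4\right)^{2} + 12^{2}}}{9} \left(3 + \left(-16\right)^{2}\right) - 115 = - \frac{\sqrt{16 + 144}}{9} \left(3 + 256\right) - 115 = - \frac{\sqrt{160}}{9} \cdot 259 - 115 = - \frac{4 \sqrt{10}}{9} \cdot 259 - 115 = - \frac{1036 \sqrt{10}}{9} - 115 = -115 - \frac{1036 \sqrt{10}}{9}$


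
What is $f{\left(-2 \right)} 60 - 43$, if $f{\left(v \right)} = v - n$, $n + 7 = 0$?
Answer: $257$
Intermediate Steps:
$n = -7$ ($n = -7 + 0 = -7$)
$f{\left(v \right)} = 7 + v$ ($f{\left(v \right)} = v - -7 = v + 7 = 7 + v$)
$f{\left(-2 \right)} 60 - 43 = \left(7 - 2\right) 60 - 43 = 5 \cdot 60 - 43 = 300 - 43 = 257$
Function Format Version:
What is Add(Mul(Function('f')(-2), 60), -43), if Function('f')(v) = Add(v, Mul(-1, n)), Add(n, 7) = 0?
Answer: 257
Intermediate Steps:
n = -7 (n = Add(-7, 0) = -7)
Function('f')(v) = Add(7, v) (Function('f')(v) = Add(v, Mul(-1, -7)) = Add(v, 7) = Add(7, v))
Add(Mul(Function('f')(-2), 60), -43) = Add(Mul(Add(7, -2), 60), -43) = Add(Mul(5, 60), -43) = Add(300, -43) = 257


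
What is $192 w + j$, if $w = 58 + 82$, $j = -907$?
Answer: $25973$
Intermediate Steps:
$w = 140$
$192 w + j = 192 \cdot 140 - 907 = 26880 - 907 = 25973$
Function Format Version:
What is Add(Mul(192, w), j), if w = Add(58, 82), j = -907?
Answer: 25973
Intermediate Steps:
w = 140
Add(Mul(192, w), j) = Add(Mul(192, 140), -907) = Add(26880, -907) = 25973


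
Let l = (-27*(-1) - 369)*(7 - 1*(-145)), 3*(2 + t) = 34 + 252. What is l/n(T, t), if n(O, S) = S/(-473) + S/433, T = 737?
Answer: -1996273323/700 ≈ -2.8518e+6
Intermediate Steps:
t = 280/3 (t = -2 + (34 + 252)/3 = -2 + (⅓)*286 = -2 + 286/3 = 280/3 ≈ 93.333)
n(O, S) = 40*S/204809 (n(O, S) = S*(-1/473) + S*(1/433) = -S/473 + S/433 = 40*S/204809)
l = -51984 (l = (27 - 369)*(7 + 145) = -342*152 = -51984)
l/n(T, t) = -51984/((40/204809)*(280/3)) = -51984/11200/614427 = -51984*614427/11200 = -1996273323/700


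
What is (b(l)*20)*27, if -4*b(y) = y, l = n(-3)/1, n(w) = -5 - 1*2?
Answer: 945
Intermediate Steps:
n(w) = -7 (n(w) = -5 - 2 = -7)
l = -7 (l = -7/1 = -7*1 = -7)
b(y) = -y/4
(b(l)*20)*27 = (-¼*(-7)*20)*27 = ((7/4)*20)*27 = 35*27 = 945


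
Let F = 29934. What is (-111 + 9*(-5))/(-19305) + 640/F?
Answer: 8084/274395 ≈ 0.029461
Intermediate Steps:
(-111 + 9*(-5))/(-19305) + 640/F = (-111 + 9*(-5))/(-19305) + 640/29934 = (-111 - 45)*(-1/19305) + 640*(1/29934) = -156*(-1/19305) + 320/14967 = 4/495 + 320/14967 = 8084/274395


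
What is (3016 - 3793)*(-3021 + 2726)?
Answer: 229215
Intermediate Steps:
(3016 - 3793)*(-3021 + 2726) = -777*(-295) = 229215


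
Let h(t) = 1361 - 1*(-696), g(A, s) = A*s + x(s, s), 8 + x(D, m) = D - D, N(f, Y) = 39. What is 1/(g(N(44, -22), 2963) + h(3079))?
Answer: 1/117606 ≈ 8.5030e-6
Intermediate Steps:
x(D, m) = -8 (x(D, m) = -8 + (D - D) = -8 + 0 = -8)
g(A, s) = -8 + A*s (g(A, s) = A*s - 8 = -8 + A*s)
h(t) = 2057 (h(t) = 1361 + 696 = 2057)
1/(g(N(44, -22), 2963) + h(3079)) = 1/((-8 + 39*2963) + 2057) = 1/((-8 + 115557) + 2057) = 1/(115549 + 2057) = 1/117606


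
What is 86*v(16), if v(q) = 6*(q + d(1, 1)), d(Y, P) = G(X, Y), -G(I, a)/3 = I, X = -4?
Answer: 14448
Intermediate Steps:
G(I, a) = -3*I
d(Y, P) = 12 (d(Y, P) = -3*(-4) = 12)
v(q) = 72 + 6*q (v(q) = 6*(q + 12) = 6*(12 + q) = 72 + 6*q)
86*v(16) = 86*(72 + 6*16) = 86*(72 + 96) = 86*168 = 14448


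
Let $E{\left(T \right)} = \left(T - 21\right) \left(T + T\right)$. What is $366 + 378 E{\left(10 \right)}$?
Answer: $-82794$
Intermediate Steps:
$E{\left(T \right)} = 2 T \left(-21 + T\right)$ ($E{\left(T \right)} = \left(-21 + T\right) 2 T = 2 T \left(-21 + T\right)$)
$366 + 378 E{\left(10 \right)} = 366 + 378 \cdot 2 \cdot 10 \left(-21 + 10\right) = 366 + 378 \cdot 2 \cdot 10 \left(-11\right) = 366 + 378 \left(-220\right) = 366 - 83160 = -82794$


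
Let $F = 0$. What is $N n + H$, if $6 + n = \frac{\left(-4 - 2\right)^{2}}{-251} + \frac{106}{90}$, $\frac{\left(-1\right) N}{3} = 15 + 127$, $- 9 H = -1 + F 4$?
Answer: $\frac{23894317}{11295} \approx 2115.5$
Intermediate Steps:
$H = \frac{1}{9}$ ($H = - \frac{-1 + 0 \cdot 4}{9} = - \frac{-1 + 0}{9} = \left(- \frac{1}{9}\right) \left(-1\right) = \frac{1}{9} \approx 0.11111$)
$N = -426$ ($N = - 3 \left(15 + 127\right) = \left(-3\right) 142 = -426$)
$n = - \frac{56087}{11295}$ ($n = -6 + \left(\frac{\left(-4 - 2\right)^{2}}{-251} + \frac{106}{90}\right) = -6 + \left(\left(-6\right)^{2} \left(- \frac{1}{251}\right) + 106 \cdot \frac{1}{90}\right) = -6 + \left(36 \left(- \frac{1}{251}\right) + \frac{53}{45}\right) = -6 + \left(- \frac{36}{251} + \frac{53}{45}\right) = -6 + \frac{11683}{11295} = - \frac{56087}{11295} \approx -4.9656$)
$N n + H = \left(-426\right) \left(- \frac{56087}{11295}\right) + \frac{1}{9} = \frac{7964354}{3765} + \frac{1}{9} = \frac{23894317}{11295}$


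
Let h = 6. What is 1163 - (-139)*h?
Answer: 1997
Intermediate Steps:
1163 - (-139)*h = 1163 - (-139)*6 = 1163 - 139*(-6) = 1163 + 834 = 1997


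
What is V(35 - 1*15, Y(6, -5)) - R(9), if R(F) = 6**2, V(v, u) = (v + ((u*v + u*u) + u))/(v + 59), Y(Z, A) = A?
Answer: -2904/79 ≈ -36.760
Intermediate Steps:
V(v, u) = (u + v + u**2 + u*v)/(59 + v) (V(v, u) = (v + ((u*v + u**2) + u))/(59 + v) = (v + ((u**2 + u*v) + u))/(59 + v) = (v + (u + u**2 + u*v))/(59 + v) = (u + v + u**2 + u*v)/(59 + v))
R(F) = 36
V(35 - 1*15, Y(6, -5)) - R(9) = (-5 + (35 - 1*15) + (-5)**2 - 5*(35 - 1*15))/(59 + (35 - 1*15)) - 1*36 = (-5 + (35 - 15) + 25 - 5*(35 - 15))/(59 + (35 - 15)) - 36 = (-5 + 20 + 25 - 5*20)/(59 + 20) - 36 = (-5 + 20 + 25 - 100)/79 - 36 = (1/79)*(-60) - 36 = -60/79 - 36 = -2904/79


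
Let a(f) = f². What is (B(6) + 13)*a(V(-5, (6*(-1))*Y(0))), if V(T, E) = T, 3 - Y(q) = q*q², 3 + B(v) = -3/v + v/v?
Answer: 525/2 ≈ 262.50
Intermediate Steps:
B(v) = -2 - 3/v (B(v) = -3 + (-3/v + v/v) = -3 + (-3/v + 1) = -3 + (1 - 3/v) = -2 - 3/v)
Y(q) = 3 - q³ (Y(q) = 3 - q*q² = 3 - q³)
(B(6) + 13)*a(V(-5, (6*(-1))*Y(0))) = ((-2 - 3/6) + 13)*(-5)² = ((-2 - 3*⅙) + 13)*25 = ((-2 - ½) + 13)*25 = (-5/2 + 13)*25 = (21/2)*25 = 525/2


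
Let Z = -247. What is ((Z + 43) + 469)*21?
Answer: 5565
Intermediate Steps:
((Z + 43) + 469)*21 = ((-247 + 43) + 469)*21 = (-204 + 469)*21 = 265*21 = 5565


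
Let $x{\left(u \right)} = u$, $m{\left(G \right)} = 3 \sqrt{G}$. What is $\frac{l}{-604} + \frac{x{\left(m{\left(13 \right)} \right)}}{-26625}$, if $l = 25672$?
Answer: $- \frac{6418}{151} - \frac{\sqrt{13}}{8875} \approx -42.504$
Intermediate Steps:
$\frac{l}{-604} + \frac{x{\left(m{\left(13 \right)} \right)}}{-26625} = \frac{25672}{-604} + \frac{3 \sqrt{13}}{-26625} = 25672 \left(- \frac{1}{604}\right) + 3 \sqrt{13} \left(- \frac{1}{26625}\right) = - \frac{6418}{151} - \frac{\sqrt{13}}{8875}$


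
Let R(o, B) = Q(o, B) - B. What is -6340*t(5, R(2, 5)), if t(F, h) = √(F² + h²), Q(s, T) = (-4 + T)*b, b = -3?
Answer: -6340*√89 ≈ -59811.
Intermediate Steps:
Q(s, T) = 12 - 3*T (Q(s, T) = (-4 + T)*(-3) = 12 - 3*T)
R(o, B) = 12 - 4*B (R(o, B) = (12 - 3*B) - B = 12 - 4*B)
-6340*t(5, R(2, 5)) = -6340*√(5² + (12 - 4*5)²) = -6340*√(25 + (12 - 20)²) = -6340*√(25 + (-8)²) = -6340*√(25 + 64) = -6340*√89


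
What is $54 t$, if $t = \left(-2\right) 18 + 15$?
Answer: $-1134$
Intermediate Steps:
$t = -21$ ($t = -36 + 15 = -21$)
$54 t = 54 \left(-21\right) = -1134$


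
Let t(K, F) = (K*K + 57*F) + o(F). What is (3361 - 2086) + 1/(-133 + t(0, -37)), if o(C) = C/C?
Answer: 2857274/2241 ≈ 1275.0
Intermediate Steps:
o(C) = 1
t(K, F) = 1 + K² + 57*F (t(K, F) = (K*K + 57*F) + 1 = (K² + 57*F) + 1 = 1 + K² + 57*F)
(3361 - 2086) + 1/(-133 + t(0, -37)) = (3361 - 2086) + 1/(-133 + (1 + 0² + 57*(-37))) = 1275 + 1/(-133 + (1 + 0 - 2109)) = 1275 + 1/(-133 - 2108) = 1275 + 1/(-2241) = 1275 - 1/2241 = 2857274/2241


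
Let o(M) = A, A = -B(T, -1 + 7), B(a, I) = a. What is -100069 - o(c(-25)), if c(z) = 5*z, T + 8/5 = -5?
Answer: -500378/5 ≈ -1.0008e+5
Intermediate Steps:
T = -33/5 (T = -8/5 - 5 = -33/5 ≈ -6.6000)
A = 33/5 (A = -1*(-33/5) = 33/5 ≈ 6.6000)
o(M) = 33/5
-100069 - o(c(-25)) = -100069 - 1*33/5 = -100069 - 33/5 = -500378/5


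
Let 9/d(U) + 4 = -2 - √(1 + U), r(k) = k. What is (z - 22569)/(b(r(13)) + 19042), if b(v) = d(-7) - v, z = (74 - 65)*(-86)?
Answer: 7781*(-√6 + 6*I)/(-38055*I + 6343*√6) ≈ -1.2268 + 3.3842e-5*I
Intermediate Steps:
z = -774 (z = 9*(-86) = -774)
d(U) = 9/(-6 - √(1 + U)) (d(U) = 9/(-4 + (-2 - √(1 + U))) = 9/(-6 - √(1 + U)))
b(v) = -v - 9/(6 + I*√6) (b(v) = -9/(6 + √(1 - 7)) - v = -9/(6 + √(-6)) - v = -9/(6 + I*√6) - v = -v - 9/(6 + I*√6))
(z - 22569)/(b(r(13)) + 19042) = (-774 - 22569)/((-9/7 - 1*13 + 3*I*√6/14) + 19042) = -23343/((-9/7 - 13 + 3*I*√6/14) + 19042) = -23343/((-100/7 + 3*I*√6/14) + 19042) = -23343/(133194/7 + 3*I*√6/14)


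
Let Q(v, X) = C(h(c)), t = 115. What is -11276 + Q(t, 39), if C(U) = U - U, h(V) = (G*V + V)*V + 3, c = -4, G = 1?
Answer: -11276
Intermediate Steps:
h(V) = 3 + 2*V² (h(V) = (1*V + V)*V + 3 = (V + V)*V + 3 = (2*V)*V + 3 = 2*V² + 3 = 3 + 2*V²)
C(U) = 0
Q(v, X) = 0
-11276 + Q(t, 39) = -11276 + 0 = -11276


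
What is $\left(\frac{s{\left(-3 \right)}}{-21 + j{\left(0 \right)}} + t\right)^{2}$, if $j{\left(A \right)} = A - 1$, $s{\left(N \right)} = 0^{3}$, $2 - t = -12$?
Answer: $196$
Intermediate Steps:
$t = 14$ ($t = 2 - -12 = 2 + 12 = 14$)
$s{\left(N \right)} = 0$
$j{\left(A \right)} = -1 + A$ ($j{\left(A \right)} = A - 1 = -1 + A$)
$\left(\frac{s{\left(-3 \right)}}{-21 + j{\left(0 \right)}} + t\right)^{2} = \left(\frac{0}{-21 + \left(-1 + 0\right)} + 14\right)^{2} = \left(\frac{0}{-21 - 1} + 14\right)^{2} = \left(\frac{0}{-22} + 14\right)^{2} = \left(0 \left(- \frac{1}{22}\right) + 14\right)^{2} = \left(0 + 14\right)^{2} = 14^{2} = 196$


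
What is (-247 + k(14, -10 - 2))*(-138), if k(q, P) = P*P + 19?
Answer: 11592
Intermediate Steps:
k(q, P) = 19 + P**2 (k(q, P) = P**2 + 19 = 19 + P**2)
(-247 + k(14, -10 - 2))*(-138) = (-247 + (19 + (-10 - 2)**2))*(-138) = (-247 + (19 + (-12)**2))*(-138) = (-247 + (19 + 144))*(-138) = (-247 + 163)*(-138) = -84*(-138) = 11592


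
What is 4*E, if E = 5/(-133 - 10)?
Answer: -20/143 ≈ -0.13986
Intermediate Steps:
E = -5/143 (E = 5/(-143) = -1/143*5 = -5/143 ≈ -0.034965)
4*E = 4*(-5/143) = -20/143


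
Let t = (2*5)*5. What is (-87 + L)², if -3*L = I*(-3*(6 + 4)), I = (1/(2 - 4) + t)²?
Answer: 2384466561/4 ≈ 5.9612e+8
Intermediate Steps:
t = 50 (t = 10*5 = 50)
I = 9801/4 (I = (1/(2 - 4) + 50)² = (1/(-2) + 50)² = (-½ + 50)² = (99/2)² = 9801/4 ≈ 2450.3)
L = 49005/2 (L = -3267*(-3*(6 + 4))/4 = -3267*(-3*10)/4 = -3267*(-30)/4 = -⅓*(-147015/2) = 49005/2 ≈ 24503.)
(-87 + L)² = (-87 + 49005/2)² = (48831/2)² = 2384466561/4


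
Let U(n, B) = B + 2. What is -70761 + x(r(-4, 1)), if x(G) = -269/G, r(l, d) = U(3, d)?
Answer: -212552/3 ≈ -70851.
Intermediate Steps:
U(n, B) = 2 + B
r(l, d) = 2 + d
-70761 + x(r(-4, 1)) = -70761 - 269/(2 + 1) = -70761 - 269/3 = -212552/3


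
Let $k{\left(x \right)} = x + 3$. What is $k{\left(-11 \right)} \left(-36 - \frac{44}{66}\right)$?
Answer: $\frac{880}{3} \approx 293.33$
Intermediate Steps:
$k{\left(x \right)} = 3 + x$
$k{\left(-11 \right)} \left(-36 - \frac{44}{66}\right) = \left(3 - 11\right) \left(-36 - \frac{44}{66}\right) = - 8 \left(-36 - \frac{2}{3}\right) = \left(-8\right) \left(- \frac{110}{3}\right) = \frac{880}{3}$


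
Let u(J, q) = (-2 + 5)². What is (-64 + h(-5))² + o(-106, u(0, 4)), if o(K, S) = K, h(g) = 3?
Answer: 3615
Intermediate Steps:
u(J, q) = 9 (u(J, q) = 3² = 9)
(-64 + h(-5))² + o(-106, u(0, 4)) = (-64 + 3)² - 106 = (-61)² - 106 = 3721 - 106 = 3615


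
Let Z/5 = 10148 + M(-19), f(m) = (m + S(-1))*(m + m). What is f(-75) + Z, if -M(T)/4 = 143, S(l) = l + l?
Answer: 59430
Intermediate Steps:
S(l) = 2*l
M(T) = -572 (M(T) = -4*143 = -572)
f(m) = 2*m*(-2 + m) (f(m) = (m + 2*(-1))*(m + m) = (m - 2)*(2*m) = (-2 + m)*(2*m) = 2*m*(-2 + m))
Z = 47880 (Z = 5*(10148 - 572) = 5*9576 = 47880)
f(-75) + Z = 2*(-75)*(-2 - 75) + 47880 = 2*(-75)*(-77) + 47880 = 11550 + 47880 = 59430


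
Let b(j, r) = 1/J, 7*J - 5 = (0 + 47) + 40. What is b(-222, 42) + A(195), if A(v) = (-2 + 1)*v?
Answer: -17933/92 ≈ -194.92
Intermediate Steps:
J = 92/7 (J = 5/7 + ((0 + 47) + 40)/7 = 5/7 + (47 + 40)/7 = 5/7 + (⅐)*87 = 5/7 + 87/7 = 92/7 ≈ 13.143)
b(j, r) = 7/92 (b(j, r) = 1/(92/7) = 7/92)
A(v) = -v
b(-222, 42) + A(195) = 7/92 - 1*195 = 7/92 - 195 = -17933/92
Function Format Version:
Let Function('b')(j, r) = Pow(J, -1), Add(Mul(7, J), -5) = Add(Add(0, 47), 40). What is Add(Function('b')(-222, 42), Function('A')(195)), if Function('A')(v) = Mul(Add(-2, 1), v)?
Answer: Rational(-17933, 92) ≈ -194.92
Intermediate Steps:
J = Rational(92, 7) (J = Add(Rational(5, 7), Mul(Rational(1, 7), Add(Add(0, 47), 40))) = Add(Rational(5, 7), Mul(Rational(1, 7), Add(47, 40))) = Add(Rational(5, 7), Mul(Rational(1, 7), 87)) = Add(Rational(5, 7), Rational(87, 7)) = Rational(92, 7) ≈ 13.143)
Function('b')(j, r) = Rational(7, 92) (Function('b')(j, r) = Pow(Rational(92, 7), -1) = Rational(7, 92))
Function('A')(v) = Mul(-1, v)
Add(Function('b')(-222, 42), Function('A')(195)) = Add(Rational(7, 92), Mul(-1, 195)) = Add(Rational(7, 92), -195) = Rational(-17933, 92)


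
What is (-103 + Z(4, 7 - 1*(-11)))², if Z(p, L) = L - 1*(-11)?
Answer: 5476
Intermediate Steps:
Z(p, L) = 11 + L (Z(p, L) = L + 11 = 11 + L)
(-103 + Z(4, 7 - 1*(-11)))² = (-103 + (11 + (7 - 1*(-11))))² = (-103 + (11 + (7 + 11)))² = (-103 + (11 + 18))² = (-103 + 29)² = (-74)² = 5476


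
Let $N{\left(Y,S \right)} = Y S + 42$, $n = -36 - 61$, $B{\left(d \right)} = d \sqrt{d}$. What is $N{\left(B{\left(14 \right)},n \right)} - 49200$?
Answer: $-49158 - 1358 \sqrt{14} \approx -54239.0$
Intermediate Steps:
$B{\left(d \right)} = d^{\frac{3}{2}}$
$n = -97$ ($n = -36 - 61 = -97$)
$N{\left(Y,S \right)} = 42 + S Y$ ($N{\left(Y,S \right)} = S Y + 42 = 42 + S Y$)
$N{\left(B{\left(14 \right)},n \right)} - 49200 = \left(42 - 97 \cdot 14^{\frac{3}{2}}\right) - 49200 = \left(42 - 97 \cdot 14 \sqrt{14}\right) - 49200 = \left(42 - 1358 \sqrt{14}\right) - 49200 = -49158 - 1358 \sqrt{14}$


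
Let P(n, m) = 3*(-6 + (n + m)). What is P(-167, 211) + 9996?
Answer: 10110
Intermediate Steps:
P(n, m) = -18 + 3*m + 3*n (P(n, m) = 3*(-6 + (m + n)) = 3*(-6 + m + n) = -18 + 3*m + 3*n)
P(-167, 211) + 9996 = (-18 + 3*211 + 3*(-167)) + 9996 = (-18 + 633 - 501) + 9996 = 114 + 9996 = 10110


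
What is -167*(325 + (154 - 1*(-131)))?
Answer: -101870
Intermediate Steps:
-167*(325 + (154 - 1*(-131))) = -167*(325 + (154 + 131)) = -167*(325 + 285) = -167*610 = -101870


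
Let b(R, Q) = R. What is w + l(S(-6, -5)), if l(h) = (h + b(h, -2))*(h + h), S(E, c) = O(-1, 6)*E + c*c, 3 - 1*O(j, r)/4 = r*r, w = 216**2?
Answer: 2716612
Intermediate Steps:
w = 46656
O(j, r) = 12 - 4*r**2 (O(j, r) = 12 - 4*r*r = 12 - 4*r**2)
S(E, c) = c**2 - 132*E (S(E, c) = (12 - 4*6**2)*E + c*c = (12 - 4*36)*E + c**2 = (12 - 144)*E + c**2 = -132*E + c**2 = c**2 - 132*E)
l(h) = 4*h**2 (l(h) = (h + h)*(h + h) = (2*h)*(2*h) = 4*h**2)
w + l(S(-6, -5)) = 46656 + 4*((-5)**2 - 132*(-6))**2 = 46656 + 4*(25 + 792)**2 = 46656 + 4*817**2 = 46656 + 4*667489 = 46656 + 2669956 = 2716612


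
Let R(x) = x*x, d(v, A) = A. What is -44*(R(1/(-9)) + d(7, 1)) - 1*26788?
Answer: -2173436/81 ≈ -26833.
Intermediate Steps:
R(x) = x²
-44*(R(1/(-9)) + d(7, 1)) - 1*26788 = -44*((1/(-9))² + 1) - 1*26788 = -44*((-⅑)² + 1) - 26788 = -44*(1/81 + 1) - 26788 = -44*82/81 - 26788 = -3608/81 - 26788 = -2173436/81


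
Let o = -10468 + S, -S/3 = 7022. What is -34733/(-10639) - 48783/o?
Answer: 1614272759/335490226 ≈ 4.8117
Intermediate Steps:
S = -21066 (S = -3*7022 = -21066)
o = -31534 (o = -10468 - 21066 = -31534)
-34733/(-10639) - 48783/o = -34733/(-10639) - 48783/(-31534) = -34733*(-1/10639) - 48783*(-1/31534) = 34733/10639 + 48783/31534 = 1614272759/335490226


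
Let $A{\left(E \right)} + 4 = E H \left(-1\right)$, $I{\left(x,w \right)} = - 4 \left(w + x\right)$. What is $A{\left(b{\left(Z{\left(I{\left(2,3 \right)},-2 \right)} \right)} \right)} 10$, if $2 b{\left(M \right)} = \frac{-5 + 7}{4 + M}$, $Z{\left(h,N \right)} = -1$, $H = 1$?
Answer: $- \frac{130}{3} \approx -43.333$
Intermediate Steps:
$I{\left(x,w \right)} = - 4 w - 4 x$
$b{\left(M \right)} = \frac{1}{4 + M}$ ($b{\left(M \right)} = \frac{\left(-5 + 7\right) \frac{1}{4 + M}}{2} = \frac{2 \frac{1}{4 + M}}{2} = \frac{1}{4 + M}$)
$A{\left(E \right)} = -4 - E$ ($A{\left(E \right)} = -4 + E 1 \left(-1\right) = -4 + E \left(-1\right) = -4 - E$)
$A{\left(b{\left(Z{\left(I{\left(2,3 \right)},-2 \right)} \right)} \right)} 10 = \left(-4 - \frac{1}{4 - 1}\right) 10 = \left(-4 - \frac{1}{3}\right) 10 = \left(- \frac{13}{3}\right) 10 = - \frac{130}{3}$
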